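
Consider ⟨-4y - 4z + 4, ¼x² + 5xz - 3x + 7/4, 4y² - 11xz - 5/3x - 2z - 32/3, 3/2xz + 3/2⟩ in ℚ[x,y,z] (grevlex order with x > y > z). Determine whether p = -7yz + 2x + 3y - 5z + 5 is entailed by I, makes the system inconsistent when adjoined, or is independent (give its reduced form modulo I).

First compute the reduced Gröbner basis of I by Buchberger's algorithm.
f_1 = -4y - 4z + 4, LT = y.
f_2 = ¼x² + 5xz - 3x + 7/4, LT = x².
f_3 = 4y² - 11xz - 5/3x - 2z - 32/3, LT = y².
f_4 = 3/2xz + 3/2, LT = xz.

S(f_1,f_3): lcm = y². S = 11/4xz + yz + 5/12x - y + ½z + 8/3.
  leading term xz: subtract (11/6)·f_4 from 11/4xz + yz + 5/12x - y + ½z + 8/3 → yz + 5/12x - y + ½z - 1/12
  leading term yz: subtract (-¼z)·f_1 from yz + 5/12x - y + ½z - 1/12 → -z² + 5/12x - y + 3/2z - 1/12
  leading term z²: no divisor's leading term divides it; move -z² to the remainder.
  leading term x: no divisor's leading term divides it; move 5/12x to the remainder.
  leading term y: subtract (¼)·f_1 from -y + 3/2z - 1/12 → 5/2z - 13/12
  leading term z: no divisor's leading term divides it; move 5/2z to the remainder.
  leading term 1: no divisor's leading term divides it; move -13/12 to the remainder.
  remainder -z² + 5/12x + 5/2z - 13/12 ≠ 0; add h_5 = -z² + 5/12x + 5/2z - 13/12 to the basis.

S(f_2,f_4): lcm = x²z. S = 20xz² - 12xz - x + 7z.
  leading term xz²: subtract (40/3z)·f_4 from 20xz² - 12xz - x + 7z → -12xz - x - 13z
  leading term xz: subtract (-8)·f_4 from -12xz - x - 13z → -x - 13z + 12
  leading term x: no divisor's leading term divides it; move -x to the remainder.
  leading term z: no divisor's leading term divides it; move -13z to the remainder.
  leading term 1: no divisor's leading term divides it; move 12 to the remainder.
  remainder -x - 13z + 12 ≠ 0; add h_6 = -x - 13z + 12 to the basis.

S(f_4,h_5): lcm = xz². S = 5/12x² + 5/2xz - 13/12x + z.
  leading term x²: subtract (5/3)·f_2 from 5/12x² + 5/2xz - 13/12x + z → -35/6xz + 47/12x + z - 35/12
  leading term xz: subtract (-35/9)·f_4 from -35/6xz + 47/12x + z - 35/12 → 47/12x + z + 35/12
  leading term x: subtract (-47/12)·h_6 from 47/12x + z + 35/12 → -599/12z + 599/12
  leading term z: no divisor's leading term divides it; move -599/12z to the remainder.
  leading term 1: no divisor's leading term divides it; move 599/12 to the remainder.
  remainder -599/12z + 599/12 ≠ 0; add h_7 = -599/12z + 599/12 to the basis.

The other S-polynomials (S(f_1,f_2), S(f_1,f_4), S(f_2,f_3), S(f_3,f_4), S(f_1,h_5), S(f_2,h_5), S(f_3,h_5), S(f_1,h_6), S(f_2,h_6), S(f_3,h_6), S(f_4,h_6), S(h_5,h_6), S(f_1,h_7), S(f_2,h_7), S(f_3,h_7), S(f_4,h_7), S(h_5,h_7), S(h_6,h_7)) all reduce to 0 modulo the current basis, so we have a Gröbner basis.
Inter-reduce: drop elements whose leading term is divisible by another's, tail-reduce, and make monic.
Reduced Gröbner basis: {x + 1, y, z - 1}.
Label its elements g_1 = x + 1, g_2 = y, g_3 = z - 1.

Reduce p = -7yz + 2x + 3y - 5z + 5 modulo G:
  leading term yz: subtract (-7z)·g_2 from -7yz + 2x + 3y - 5z + 5 → 2x + 3y - 5z + 5
  leading term x: subtract (2)·g_1 from 2x + 3y - 5z + 5 → 3y - 5z + 3
  leading term y: subtract (3)·g_2 from 3y - 5z + 3 → -5z + 3
  leading term z: subtract (-5)·g_3 from -5z + 3 → -2
  leading term 1: no divisor's leading term divides it; move -2 to the remainder.
  normal form = -2.
The normal form is nonzero, so p ∉ I. Since p minus its normal form lies in I, I + (p) = I + (r) where r = -2; decide whether this ideal is the whole ring.
Here r = -2 is a nonzero constant, hence a unit: 1 ∈ I + (p), the Gröbner basis of I + (p) is {1}, and the enlarged system has no common solution — adjoining p is inconsistent.

Adjoining -7yz + 2x + 3y - 5z + 5 makes the ideal the whole ring: the system is inconsistent.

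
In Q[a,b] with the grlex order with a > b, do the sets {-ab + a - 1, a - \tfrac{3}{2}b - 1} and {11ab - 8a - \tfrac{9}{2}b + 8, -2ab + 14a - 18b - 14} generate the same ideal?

Yes, the ideals are equal.

Two ideals are equal iff their reduced Gröbner bases coincide (the reduced basis is unique for a fixed ordering).
Buchberger on the first generating set:
f_1 = -ab + a - 1, LT = ab.
f_2 = a - \tfrac{3}{2}b - 1, LT = a.

S(f_1,f_2): lcm = ab. S = \tfrac{3}{2}b^{2} - a + b + 1.
  leading term b^{2}: no divisor's leading term divides it; move \tfrac{3}{2}b^{2} to the remainder.
  leading term a: subtract (-1)·f_2 from -a + b + 1 → -\tfrac{1}{2}b
  leading term b: no divisor's leading term divides it; move -\tfrac{1}{2}b to the remainder.
  remainder \tfrac{3}{2}b^{2} - \tfrac{1}{2}b ≠ 0; add g_3 = \tfrac{3}{2}b^{2} - \tfrac{1}{2}b to the basis.

The other S-polynomials (S(f_1,g_3), S(f_2,g_3)) all reduce to 0 modulo the current basis, so we have a Gröbner basis.
Inter-reduce: drop elements whose leading term is divisible by another's, tail-reduce, and make monic.
Reduced Gröbner basis: {b^{2} - \tfrac{1}{3}b, a - \tfrac{3}{2}b - 1}.

Buchberger on the second generating set:
h_1 = 11ab - 8a - \tfrac{9}{2}b + 8, LT = ab.
h_2 = -2ab + 14a - 18b - 14, LT = ab.

S(h_1,h_2): lcm = ab. S = \tfrac{69}{11}a - \tfrac{207}{22}b - \tfrac{69}{11}.
  leading term a: no divisor's leading term divides it; move \tfrac{69}{11}a to the remainder.
  leading term b: no divisor's leading term divides it; move -\tfrac{207}{22}b to the remainder.
  leading term 1: no divisor's leading term divides it; move -\tfrac{69}{11} to the remainder.
  remainder \tfrac{69}{11}a - \tfrac{207}{22}b - \tfrac{69}{11} ≠ 0; add k_3 = \tfrac{69}{11}a - \tfrac{207}{22}b - \tfrac{69}{11} to the basis.

S(h_1,k_3): lcm = ab. S = \tfrac{3}{2}b^{2} - \tfrac{8}{11}a + \tfrac{13}{22}b + \tfrac{8}{11}.
  leading term b^{2}: no divisor's leading term divides it; move \tfrac{3}{2}b^{2} to the remainder.
  leading term a: subtract (-\tfrac{8}{69})·k_3 from -\tfrac{8}{11}a + \tfrac{13}{22}b + \tfrac{8}{11} → -\tfrac{1}{2}b
  leading term b: no divisor's leading term divides it; move -\tfrac{1}{2}b to the remainder.
  remainder \tfrac{3}{2}b^{2} - \tfrac{1}{2}b ≠ 0; add k_4 = \tfrac{3}{2}b^{2} - \tfrac{1}{2}b to the basis.

The other S-polynomials (S(h_2,k_3), S(h_1,k_4), S(h_2,k_4), S(k_3,k_4)) all reduce to 0 modulo the current basis, so we have a Gröbner basis.
Inter-reduce: drop elements whose leading term is divisible by another's, tail-reduce, and make monic.
Reduced Gröbner basis: {b^{2} - \tfrac{1}{3}b, a - \tfrac{3}{2}b - 1}.

The two bases agree; hence the ideals are identical.
The same test decides containment: I ⊆ J iff every generator of I reduces to 0 modulo a Gröbner basis of J.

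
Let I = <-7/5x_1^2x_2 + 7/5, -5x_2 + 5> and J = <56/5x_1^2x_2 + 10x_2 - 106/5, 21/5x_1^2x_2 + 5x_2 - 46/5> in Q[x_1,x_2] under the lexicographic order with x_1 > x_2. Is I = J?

Equality of ideals is decidable: compute both reduced Gröbner bases (unique for the ordering) and check whether they agree.
Buchberger on the first generating set:
f_1 = -7/5x_1^2x_2 + 7/5, LT = x_1^2x_2.
f_2 = -5x_2 + 5, LT = x_2.

S(f_1,f_2): lcm = x_1^2x_2. S = x_1^2 - 1.
  reduce S modulo (f_1, f_2):
  remainder x_1^2 - 1 ≠ 0; add g_3 = x_1^2 - 1 to the basis.

The other S-polynomials (S(f_1,g_3), S(f_2,g_3)) all reduce to 0 modulo the current basis, so we have a Gröbner basis.
Inter-reduce: drop elements whose leading term is divisible by another's, tail-reduce, and make monic.
Reduced Gröbner basis: {x_1^2 - 1, x_2 - 1}.

Buchberger on the second generating set:
h_1 = 56/5x_1^2x_2 + 10x_2 - 106/5, LT = x_1^2x_2.
h_2 = 21/5x_1^2x_2 + 5x_2 - 46/5, LT = x_1^2x_2.

S(h_1,h_2): lcm = x_1^2x_2. S = -25/84x_2 + 25/84.
  reduce S modulo (h_1, h_2):
  remainder -25/84x_2 + 25/84 ≠ 0; add k_3 = -25/84x_2 + 25/84 to the basis.

S(h_1,k_3): lcm = x_1^2x_2. S = x_1^2 + 25/28x_2 - 53/28.
  reduce S modulo (h_1, h_2, k_3):
  remainder x_1^2 - 1 ≠ 0; add k_4 = x_1^2 - 1 to the basis.

The other S-polynomials (S(h_2,k_3), S(h_1,k_4), S(h_2,k_4), S(k_3,k_4)) all reduce to 0 modulo the current basis, so we have a Gröbner basis.
Inter-reduce: drop elements whose leading term is divisible by another's, tail-reduce, and make monic.
Reduced Gröbner basis: {x_1^2 - 1, x_2 - 1}.

Same reduced basis, so the two generating sets span the same ideal.

Yes, the ideals are equal.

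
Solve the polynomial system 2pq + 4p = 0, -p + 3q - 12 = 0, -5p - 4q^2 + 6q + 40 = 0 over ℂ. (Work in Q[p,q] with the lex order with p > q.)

{(0, 4)}

Compute a lex Gröbner basis by Buchberger's algorithm.
f_1 = 2pq + 4p, LT = pq.
f_2 = -p + 3q - 12, LT = p.
f_3 = -5p - 4q^2 + 6q + 40, LT = p.

S(f_1,f_2): lcm = pq. S = 2p + 3q^2 - 12q.
  leading term p: subtract (-2)·f_2 from 2p + 3q^2 - 12q → 3q^2 - 6q - 24
  leading term q^2: no divisor's leading term divides it; move 3q^2 to the remainder.
  leading term q: no divisor's leading term divides it; move -6q to the remainder.
  leading term 1: no divisor's leading term divides it; move -24 to the remainder.
  remainder 3q^2 - 6q - 24 ≠ 0; add h_4 = 3q^2 - 6q - 24 to the basis.

S(f_1,f_3): lcm = pq. S = 2p - 4/5q^3 + 6/5q^2 + 8q.
  leading term p: subtract (-2)·f_2 from 2p - 4/5q^3 + 6/5q^2 + 8q → -4/5q^3 + 6/5q^2 + 14q - 24
  leading term q^3: subtract (-4/15q)·h_4 from -4/5q^3 + 6/5q^2 + 14q - 24 → -2/5q^2 + 38/5q - 24
  leading term q^2: subtract (-2/15)·h_4 from -2/5q^2 + 38/5q - 24 → 34/5q - 136/5
  leading term q: no divisor's leading term divides it; move 34/5q to the remainder.
  leading term 1: no divisor's leading term divides it; move -136/5 to the remainder.
  remainder 34/5q - 136/5 ≠ 0; add h_5 = 34/5q - 136/5 to the basis.

The other S-polynomials (S(f_2,f_3), S(f_1,h_4), S(f_2,h_4), S(f_3,h_4), S(f_1,h_5), S(f_2,h_5), S(f_3,h_5), S(h_4,h_5)) all reduce to 0 modulo the current basis, so we have a Gröbner basis.
Inter-reduce: drop elements whose leading term is divisible by another's, tail-reduce, and make monic.
Reduced Gröbner basis: {p, q - 4}.

Elimination: the polynomial q - 4 lies in the elimination ideal for q, so q ∈ {4}. For each such q, the remaining basis elements (now univariate) give the rest of the solution.
  q = 4: the earlier basis element becomes p = 0, giving p = 0 — point (0, 4).
Each listed point satisfies every original equation (direct substitution).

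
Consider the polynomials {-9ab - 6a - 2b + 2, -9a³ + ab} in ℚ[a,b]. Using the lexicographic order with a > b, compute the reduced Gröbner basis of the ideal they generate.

G = {a + 9/50b³ - 7/50b² + 13/75b - 16/75, b⁴ - 1/9b³ + 4/9b² - 16/9b + 4/9}

Buchberger's algorithm terminates because the ascending chain of leading-term ideals stabilizes.

f_1 = -9ab - 6a - 2b + 2, LT = ab.
f_2 = -9a³ + ab, LT = a³.

S(f_1,f_2): lcm = a³b. S = ⅔a³ + 2/9a²b - 2/9a² + 1/9ab².
  reduce S modulo (f_1, f_2):
  remainder -10/27a² + 20/243a - 2/81b² + 26/729b - 8/729 ≠ 0; add g_3 = -10/27a² + 20/243a - 2/81b² + 26/729b - 8/729 to the basis.

S(f_1,g_3): lcm = a²b. S = ⅔a² + 4/9ab - 2/9a - 1/15b³ + 13/135b² - 4/135b.
  reduce S modulo (f_1, f_2, g_3):
  remainder -10/27a - 1/15b³ + 7/135b² - 26/405b + 32/405 ≠ 0; add g_4 = -10/27a - 1/15b³ + 7/135b² - 26/405b + 32/405 to the basis.

S(f_1,g_4): lcm = ab. S = ⅔a - 9/50b⁴ + 7/50b³ - 13/75b² + 98/225b - 2/9.
  reduce S modulo (f_1, f_2, g_3, g_4):
  remainder -9/50b⁴ + 1/50b³ - 2/25b² + 8/25b - 2/25 ≠ 0; add g_5 = -9/50b⁴ + 1/50b³ - 2/25b² + 8/25b - 2/25 to the basis.

The other S-polynomials (S(f_2,g_3), S(f_2,g_4), S(g_3,g_4), S(f_1,g_5), S(f_2,g_5), S(g_3,g_5), S(g_4,g_5)) all reduce to 0 modulo the current basis, so we have a Gröbner basis.
Inter-reduce: drop elements whose leading term is divisible by another's, tail-reduce, and make monic.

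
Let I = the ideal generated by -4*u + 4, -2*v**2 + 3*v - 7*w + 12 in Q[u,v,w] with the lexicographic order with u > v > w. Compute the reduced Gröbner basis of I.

f_1 = -4*u + 4, LT = u.
f_2 = -2*v**2 + 3*v - 7*w + 12, LT = v**2.

The S-polynomials (S(f_1,f_2)) all reduce to 0 modulo the current basis, so we have a Gröbner basis.

G = {u - 1, v**2 - 3/2*v + 7/2*w - 6}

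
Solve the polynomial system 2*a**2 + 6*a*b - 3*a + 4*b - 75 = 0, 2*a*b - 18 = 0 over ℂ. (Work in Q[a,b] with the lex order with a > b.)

Compute a lex Gröbner basis by Buchberger's algorithm.
f_1 = 2*a**2 + 6*a*b - 3*a + 4*b - 75, LT = a**2.
f_2 = 2*a*b - 18, LT = a*b.

S(f_1,f_2): lcm = a**2*b. S = 3*a*b**2 - 3/2*a*b + 9*a + 2*b**2 - 75/2*b.
  leading term a*b**2: subtract (3/2*b)·f_2 from 3*a*b**2 - 3/2*a*b + 9*a + 2*b**2 - 75/2*b → -3/2*a*b + 9*a + 2*b**2 - 21/2*b
  leading term a*b: subtract (-3/4)·f_2 from -3/2*a*b + 9*a + 2*b**2 - 21/2*b → 9*a + 2*b**2 - 21/2*b - 27/2
  leading term a: no divisor's leading term divides it; move 9*a to the remainder.
  leading term b**2: no divisor's leading term divides it; move 2*b**2 to the remainder.
  leading term b: no divisor's leading term divides it; move -21/2*b to the remainder.
  leading term 1: no divisor's leading term divides it; move -27/2 to the remainder.
  remainder 9*a + 2*b**2 - 21/2*b - 27/2 ≠ 0; add h_3 = 9*a + 2*b**2 - 21/2*b - 27/2 to the basis.

S(f_2,h_3): lcm = a*b. S = -2/9*b**3 + 7/6*b**2 + 3/2*b - 9.
  leading term b**3: no divisor's leading term divides it; move -2/9*b**3 to the remainder.
  leading term b**2: no divisor's leading term divides it; move 7/6*b**2 to the remainder.
  leading term b: no divisor's leading term divides it; move 3/2*b to the remainder.
  leading term 1: no divisor's leading term divides it; move -9 to the remainder.
  remainder -2/9*b**3 + 7/6*b**2 + 3/2*b - 9 ≠ 0; add h_4 = -2/9*b**3 + 7/6*b**2 + 3/2*b - 9 to the basis.

The other S-polynomials (S(f_1,h_3), S(f_1,h_4), S(f_2,h_4), S(h_3,h_4)) all reduce to 0 modulo the current basis, so we have a Gröbner basis.
Inter-reduce: drop elements whose leading term is divisible by another's, tail-reduce, and make monic.
Reduced Gröbner basis: {a + 2/9*b**2 - 7/6*b - 3/2, b**3 - 21/4*b**2 - 27/4*b + 81/2}.

Since the basis is lex-ordered, b**3 - 21/4*b**2 - 27/4*b + 81/2 is univariate in b. Its roots are {3, 9/8 - 3*sqrt(105)/8, 9/8 + 3*sqrt(105)/8}. Back-substituting each root into the other basis elements fixes the other coordinates.
  b = 3: the earlier basis element becomes a - 3 = 0, giving a = 3 — point (3, 3).
  b = 9/8 - 3*sqrt(105)/8: the earlier basis element becomes a + 3/4 + sqrt(105)/4 = 0, giving a = -sqrt(105)/4 - 3/4 — point (-sqrt(105)/4 - 3/4, 9/8 - 3*sqrt(105)/8).
  b = 9/8 + 3*sqrt(105)/8: the earlier basis element becomes a - sqrt(105)/4 + 3/4 = 0, giving a = -3/4 + sqrt(105)/4 — point (-3/4 + sqrt(105)/4, 9/8 + 3*sqrt(105)/8).

{(3, 3), (-sqrt(105)/4 - 3/4, 9/8 - 3*sqrt(105)/8), (-3/4 + sqrt(105)/4, 9/8 + 3*sqrt(105)/8)}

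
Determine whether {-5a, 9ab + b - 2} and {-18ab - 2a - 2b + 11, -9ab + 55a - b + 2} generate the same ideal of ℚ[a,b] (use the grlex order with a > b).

For a fixed monomial order, each ideal has a unique reduced Gröbner basis; comparing bases decides equality.
Buchberger on the first generating set:
f_1 = -5a, LT = a.
f_2 = 9ab + b - 2, LT = ab.

S(f_1,f_2): lcm = ab. S = -1/9b + 2/9.
  reduce S modulo (f_1, f_2):
  remainder -1/9b + 2/9 ≠ 0; add g_3 = -1/9b + 2/9 to the basis.

The other S-polynomials (S(f_1,g_3), S(f_2,g_3)) all reduce to 0 modulo the current basis, so we have a Gröbner basis.
Inter-reduce: drop elements whose leading term is divisible by another's, tail-reduce, and make monic.
Reduced Gröbner basis: {a, b - 2}.

Buchberger on the second generating set:
h_1 = -18ab - 2a - 2b + 11, LT = ab.
h_2 = -9ab + 55a - b + 2, LT = ab.

S(h_1,h_2): lcm = ab. S = 56/9a - 7/18.
  reduce S modulo (h_1, h_2):
  remainder 56/9a - 7/18 ≠ 0; add k_3 = 56/9a - 7/18 to the basis.

S(h_1,k_3): lcm = ab. S = 1/9a + 25/144b - 11/18.
  reduce S modulo (h_1, h_2, k_3):
  remainder 25/144b - 29/48 ≠ 0; add k_4 = 25/144b - 29/48 to the basis.

The other S-polynomials (S(h_2,k_3), S(h_1,k_4), S(h_2,k_4), S(k_3,k_4)) all reduce to 0 modulo the current basis, so we have a Gröbner basis.
Inter-reduce: drop elements whose leading term is divisible by another's, tail-reduce, and make monic.
Reduced Gröbner basis: {a - 1/16, b - 87/25}.

These differ, so the ideals are not equal.
The choice of monomial ordering does not affect the verdict — as long as both bases are computed under the same ordering, their equality decides ideal equality.

No, the ideals differ.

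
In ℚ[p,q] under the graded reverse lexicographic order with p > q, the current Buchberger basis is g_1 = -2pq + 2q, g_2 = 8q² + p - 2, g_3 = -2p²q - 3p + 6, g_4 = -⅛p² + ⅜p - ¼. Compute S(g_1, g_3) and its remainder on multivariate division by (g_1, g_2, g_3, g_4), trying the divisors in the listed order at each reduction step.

lcm(LM(g_1), LM(g_3)) = p²q.
S = (lcm/LT(g_1))·g_1 − (lcm/LT(g_3))·g_3 = -pq - 3/2p + 3.
Reduce S modulo (g_1, g_2, g_3, g_4) in that order:
  leading term pq: subtract (½)·g_1 from -pq - 3/2p + 3 → -3/2p - q + 3
  leading term p: no divisor's leading term divides it; move -3/2p to the remainder.
  leading term q: no divisor's leading term divides it; move -q to the remainder.
  leading term 1: no divisor's leading term divides it; move 3 to the remainder.
The remainder -3/2p - q + 3 is nonzero, so it would be added as the next basis element.

S(g_1, g_3) = -pq - 3/2p + 3; remainder on division = -3/2p - q + 3.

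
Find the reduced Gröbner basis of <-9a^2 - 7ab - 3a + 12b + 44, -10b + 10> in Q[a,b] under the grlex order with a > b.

f_1 = -9a^2 - 7ab - 3a + 12b + 44, LT = a^2.
f_2 = -10b + 10, LT = b.

The S-polynomials (S(f_1,f_2)) all reduce to 0 modulo the current basis, so we have a Gröbner basis.

G = {a^2 + 10/9a - 56/9, b - 1}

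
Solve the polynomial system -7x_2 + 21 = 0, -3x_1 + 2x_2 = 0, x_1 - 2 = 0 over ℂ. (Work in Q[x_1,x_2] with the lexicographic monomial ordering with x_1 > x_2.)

Compute a lex Gröbner basis by Buchberger's algorithm.
f_1 = -7x_2 + 21, LT = x_2.
f_2 = -3x_1 + 2x_2, LT = x_1.
f_3 = x_1 - 2, LT = x_1.

The S-polynomials (S(f_1,f_2), S(f_1,f_3), S(f_2,f_3)) all reduce to 0 modulo the current basis, so we have a Gröbner basis.
Inter-reduce: drop elements whose leading term is divisible by another's, tail-reduce, and make monic.
Reduced Gröbner basis: {x_1 - 2, x_2 - 3}.

A lex Gröbner basis eliminates variables successively. Here x_2 - 3 depends only on x_2, with roots {3}; lifting each root through the earlier basis elements recovers the full solutions.
  x_2 = 3: the earlier basis element becomes x_1 - 2 = 0, giving x_1 = 2 — point (2, 3).
Substituting each solution back into the original system confirms all equations vanish.

{(2, 3)}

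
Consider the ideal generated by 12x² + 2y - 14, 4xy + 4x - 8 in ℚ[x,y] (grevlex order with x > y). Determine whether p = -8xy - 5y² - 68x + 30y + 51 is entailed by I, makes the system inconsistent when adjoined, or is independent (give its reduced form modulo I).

-8xy - 5y² - 68x + 30y + 51 lies in I (it reduces to 0).

First compute the reduced Gröbner basis of I by Buchberger's algorithm.
f_1 = 12x² + 2y - 14, LT = x².
f_2 = 4xy + 4x - 8, LT = xy.

S(f_1,f_2): lcm = x²y. S = -x² + ⅙y² + 2x - 7/6y.
  reduce S modulo (f_1, f_2):
  remainder ⅙y² + 2x - y - 7/6 ≠ 0; add h_3 = ⅙y² + 2x - y - 7/6 to the basis.

The other S-polynomials (S(f_1,h_3), S(f_2,h_3)) all reduce to 0 modulo the current basis, so we have a Gröbner basis.
Inter-reduce: drop elements whose leading term is divisible by another's, tail-reduce, and make monic.
Reduced Gröbner basis: {x² + ⅙y - 7/6, xy + x - 2, y² + 12x - 6y - 7}.
Label its elements g_1 = x² + ⅙y - 7/6, g_2 = xy + x - 2, g_3 = y² + 12x - 6y - 7.

Reduce p = -8xy - 5y² - 68x + 30y + 51 modulo G:
  leading term xy: subtract (-8)·g_2 from -8xy - 5y² - 68x + 30y + 51 → -5y² - 60x + 30y + 35
  leading term y²: subtract (-5)·g_3 from -5y² - 60x + 30y + 35 → 0
  normal form = 0.
Since the normal form is 0, p ∈ I.

Ideal membership is decidable via reduction modulo a Gröbner basis.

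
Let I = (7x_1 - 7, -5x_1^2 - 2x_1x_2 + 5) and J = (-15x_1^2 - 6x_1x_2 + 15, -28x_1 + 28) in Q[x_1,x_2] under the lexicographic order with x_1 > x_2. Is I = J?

Yes, the ideals are equal.

Since reduced Gröbner bases are canonical representatives of ideals under a given ordering, it suffices to compute and compare them.
Buchberger on the first generating set:
f_1 = 7x_1 - 7, LT = x_1.
f_2 = -5x_1^2 - 2x_1x_2 + 5, LT = x_1^2.

S(f_1,f_2): lcm = x_1^2. S = -2/5x_1x_2 - x_1 + 1.
  reduce S modulo (f_1, f_2):
  remainder -2/5x_2 ≠ 0; add g_3 = -2/5x_2 to the basis.

The other S-polynomials (S(f_1,g_3), S(f_2,g_3)) all reduce to 0 modulo the current basis, so we have a Gröbner basis.
Inter-reduce: drop elements whose leading term is divisible by another's, tail-reduce, and make monic.
Reduced Gröbner basis: {x_1 - 1, x_2}.

Buchberger on the second generating set:
h_1 = -15x_1^2 - 6x_1x_2 + 15, LT = x_1^2.
h_2 = -28x_1 + 28, LT = x_1.

S(h_1,h_2): lcm = x_1^2. S = 2/5x_1x_2 + x_1 - 1.
  reduce S modulo (h_1, h_2):
  remainder 2/5x_2 ≠ 0; add k_3 = 2/5x_2 to the basis.

The other S-polynomials (S(h_1,k_3), S(h_2,k_3)) all reduce to 0 modulo the current basis, so we have a Gröbner basis.
Inter-reduce: drop elements whose leading term is divisible by another's, tail-reduce, and make monic.
Reduced Gröbner basis: {x_1 - 1, x_2}.

The two bases agree; hence the ideals are identical.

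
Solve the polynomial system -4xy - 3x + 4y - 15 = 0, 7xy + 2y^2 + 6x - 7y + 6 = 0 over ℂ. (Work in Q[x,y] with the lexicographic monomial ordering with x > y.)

Compute a lex Gröbner basis by Buchberger's algorithm.
f_1 = -4xy - 3x + 4y - 15, LT = xy.
f_2 = 7xy + 6x + 2y^2 - 7y + 6, LT = xy.

S(f_1,f_2): lcm = xy. S = -3/28x - 2/7y^2 + 81/28.
  leading term x: no divisor's leading term divides it; move -3/28x to the remainder.
  leading term y^2: no divisor's leading term divides it; move -2/7y^2 to the remainder.
  leading term 1: no divisor's leading term divides it; move 81/28 to the remainder.
  remainder -3/28x - 2/7y^2 + 81/28 ≠ 0; add h_3 = -3/28x - 2/7y^2 + 81/28 to the basis.

S(f_1,h_3): lcm = xy. S = 3/4x - 8/3y^3 + 26y + 15/4.
  leading term x: subtract (-7)·h_3 from 3/4x - 8/3y^3 + 26y + 15/4 → -8/3y^3 - 2y^2 + 26y + 24
  leading term y^3: no divisor's leading term divides it; move -8/3y^3 to the remainder.
  leading term y^2: no divisor's leading term divides it; move -2y^2 to the remainder.
  leading term y: no divisor's leading term divides it; move 26y to the remainder.
  leading term 1: no divisor's leading term divides it; move 24 to the remainder.
  remainder -8/3y^3 - 2y^2 + 26y + 24 ≠ 0; add h_4 = -8/3y^3 - 2y^2 + 26y + 24 to the basis.

S(f_2,h_3): lcm = xy. S = 6/7x - 8/3y^3 + 2/7y^2 + 26y + 6/7.
  leading term x: subtract (-8)·h_3 from 6/7x - 8/3y^3 + 2/7y^2 + 26y + 6/7 → -8/3y^3 - 2y^2 + 26y + 24
  leading term y^3: subtract (1)·h_4 from -8/3y^3 - 2y^2 + 26y + 24 → 0
  remainder 0.

S(f_1,h_4): lcm = xy^3. S = 39/4xy + 9x - y^3 + 15/4y^2.
  leading term xy: subtract (-39/16)·f_1 from 39/4xy + 9x - y^3 + 15/4y^2 → 27/16x - y^3 + 15/4y^2 + 39/4y - 585/16
  leading term x: subtract (-63/4)·h_3 from 27/16x - y^3 + 15/4y^2 + 39/4y - 585/16 → -y^3 - 3/4y^2 + 39/4y + 9
  leading term y^3: subtract (3/8)·h_4 from -y^3 - 3/4y^2 + 39/4y + 9 → 0
  remainder 0.

S(f_2,h_4): lcm = xy^3. S = 3/28xy^2 + 39/4xy + 9x + 2/7y^4 - y^3 + 6/7y^2.
  leading term xy^2: subtract (-3/112y)·f_1 from 3/28xy^2 + 39/4xy + 9x + 2/7y^4 - y^3 + 6/7y^2 → 1083/112xy + 9x + 2/7y^4 - y^3 + 27/28y^2 - 45/112y
  leading term xy: subtract (-1083/448)·f_1 from 1083/112xy + 9x + 2/7y^4 - y^3 + 27/28y^2 - 45/112y → 783/448x + 2/7y^4 - y^3 + 27/28y^2 + 519/56y - 16245/448
  leading term x: subtract (-261/16)·h_3 from 783/448x + 2/7y^4 - y^3 + 27/28y^2 + 519/56y - 16245/448 → 2/7y^4 - y^3 - 207/56y^2 + 519/56y + 153/14
  leading term y^4: subtract (-3/28y)·h_4 from 2/7y^4 - y^3 - 207/56y^2 + 519/56y + 153/14 → -17/14y^3 - 51/56y^2 + 663/56y + 153/14
  leading term y^3: subtract (51/112)·h_4 from -17/14y^3 - 51/56y^2 + 663/56y + 153/14 → 0
  remainder 0.

S(h_3,h_4): leading monomials are coprime, so the S-polynomial reduces to 0 (Buchberger's first criterion).
Every S-polynomial of the final basis reduces to 0, so we have a Gröbner basis.
Inter-reduce: drop elements whose leading term is divisible by another's, tail-reduce, and make monic.
Reduced Gröbner basis: {x + 8/3y^2 - 27, y^3 + 3/4y^2 - 39/4y - 9}.

Elimination: the polynomial y^3 + 3/4y^2 - 39/4y - 9 lies in the elimination ideal for y, so y ∈ {-3, 9/8 - sqrt(273)/8, 9/8 + sqrt(273)/8}. For each such y, the remaining basis elements (now univariate) give the rest of the solution.
  y = -3: the earlier basis element becomes x - 3 = 0, giving x = 3 — point (3, -3).
  y = 9/8 - sqrt(273)/8: the earlier basis element becomes x - 3*sqrt(273)/4 - 49/4 = 0, giving x = 49/4 + 3*sqrt(273)/4 — point (49/4 + 3*sqrt(273)/4, 9/8 - sqrt(273)/8).
  y = 9/8 + sqrt(273)/8: the earlier basis element becomes x - 49/4 + 3*sqrt(273)/4 = 0, giving x = 49/4 - 3*sqrt(273)/4 — point (49/4 - 3*sqrt(273)/4, 9/8 + sqrt(273)/8).
Each listed point satisfies every original equation (direct substitution).

{(3, -3), (49/4 + 3*sqrt(273)/4, 9/8 - sqrt(273)/8), (49/4 - 3*sqrt(273)/4, 9/8 + sqrt(273)/8)}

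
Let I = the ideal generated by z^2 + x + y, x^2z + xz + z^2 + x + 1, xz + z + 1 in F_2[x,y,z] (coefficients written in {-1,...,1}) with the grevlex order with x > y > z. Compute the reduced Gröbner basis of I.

G = {z^2 + 1, x + z + 1, y + z}

Buchberger's algorithm terminates because the ascending chain of leading-term ideals stabilizes.

f_1 = z^2 + x + y, LT = z^2.
f_2 = x^2z + xz + z^2 + x + 1, LT = x^2z.
f_3 = xz + z + 1, LT = xz.

S(f_1,f_2): lcm = x^2z^2. S = x^3 + x^2y + xz^2 + z^3 + xz + z.
  leading term x^3: no divisor's leading term divides it; move x^3 to the remainder.
  leading term x^2y: no divisor's leading term divides it; move x^2y to the remainder.
  leading term xz^2: subtract (x)·f_1 from xz^2 + z^3 + xz + z → z^3 + x^2 + xy + xz + z
  leading term z^3: subtract (z)·f_1 from z^3 + x^2 + xy + xz + z → x^2 + xy + yz + z
  leading term x^2: no divisor's leading term divides it; move x^2 to the remainder.
  leading term xy: no divisor's leading term divides it; move xy to the remainder.
  leading term yz: no divisor's leading term divides it; move yz to the remainder.
  leading term z: no divisor's leading term divides it; move z to the remainder.
  remainder x^3 + x^2y + x^2 + xy + yz + z ≠ 0; add g_4 = x^3 + x^2y + x^2 + xy + yz + z to the basis.

S(f_1,f_3): lcm = xz^2. S = x^2 + xy + z^2 + z.
  leading term x^2: no divisor's leading term divides it; move x^2 to the remainder.
  leading term xy: no divisor's leading term divides it; move xy to the remainder.
  leading term z^2: subtract (1)·f_1 from z^2 + z → x + y + z
  leading term x: no divisor's leading term divides it; move x to the remainder.
  leading term y: no divisor's leading term divides it; move y to the remainder.
  leading term z: no divisor's leading term divides it; move z to the remainder.
  remainder x^2 + xy + x + y + z ≠ 0; add g_5 = x^2 + xy + x + y + z to the basis.

S(f_2,f_3): lcm = x^2z. S = z^2 + 1.
  leading term z^2: subtract (1)·f_1 from z^2 + 1 → x + y + 1
  leading term x: no divisor's leading term divides it; move x to the remainder.
  leading term y: no divisor's leading term divides it; move y to the remainder.
  leading term 1: no divisor's leading term divides it; move 1 to the remainder.
  remainder x + y + 1 ≠ 0; add g_6 = x + y + 1 to the basis.

S(f_1,g_4): leading monomials are coprime, so the S-polynomial reduces to 0 (Buchberger's first criterion).
S(f_2,g_4): lcm = x^3z. S = x^2yz + xyz + xz^2 + yz^2 + x^2 + z^2 + x.
  leading term x^2yz: subtract (y)·f_2 from x^2yz + xyz + xz^2 + yz^2 + x^2 + z^2 + x → xz^2 + x^2 + xy + z^2 + x + y
  leading term xz^2: subtract (x)·f_1 from xz^2 + x^2 + xy + z^2 + x + y → z^2 + x + y
  leading term z^2: subtract (1)·f_1 from z^2 + x + y → 0
  remainder 0.

S(f_3,g_4): lcm = x^3z. S = x^2yz + xyz + yz^2 + x^2 + z^2.
  leading term x^2yz: subtract (y)·f_2 from x^2yz + xyz + yz^2 + x^2 + z^2 → x^2 + xy + z^2 + y
  leading term x^2: subtract (1)·g_5 from x^2 + xy + z^2 + y → z^2 + x + z
  leading term z^2: subtract (1)·f_1 from z^2 + x + z → y + z
  leading term y: no divisor's leading term divides it; move y to the remainder.
  leading term z: no divisor's leading term divides it; move z to the remainder.
  remainder y + z ≠ 0; add g_7 = y + z to the basis.

S(f_1,g_5): leading monomials are coprime, so the S-polynomial reduces to 0 (Buchberger's first criterion).
S(f_2,g_5): lcm = x^2z. S = xyz + yz + x + 1.
  leading term xyz: subtract (y)·f_3 from xyz + yz + x + 1 → x + y + 1
  leading term x: subtract (1)·g_6 from x + y + 1 → 0
  remainder 0.

S(f_3,g_5): lcm = x^2z. S = xyz + yz + z^2 + x.
  leading term xyz: subtract (y)·f_3 from xyz + yz + z^2 + x → z^2 + x + y
  leading term z^2: subtract (1)·f_1 from z^2 + x + y → 0
  remainder 0.

S(g_4,g_5): lcm = x^3. S = xz + yz + z.
  leading term xz: subtract (1)·f_3 from xz + yz + z → yz + 1
  leading term yz: subtract (z)·g_7 from yz + 1 → z^2 + 1
  leading term z^2: subtract (1)·f_1 from z^2 + 1 → x + y + 1
  leading term x: subtract (1)·g_6 from x + y + 1 → 0
  remainder 0.

S(f_1,g_6): leading monomials are coprime, so the S-polynomial reduces to 0 (Buchberger's first criterion).
S(f_2,g_6): lcm = x^2z. S = xyz + z^2 + x + 1.
  leading term xyz: subtract (y)·f_3 from xyz + z^2 + x + 1 → yz + z^2 + x + y + 1
  leading term yz: subtract (z)·g_7 from yz + z^2 + x + y + 1 → x + y + 1
  leading term x: subtract (1)·g_6 from x + y + 1 → 0
  remainder 0.

S(f_3,g_6): lcm = xz. S = yz + 1.
  leading term yz: subtract (z)·g_7 from yz + 1 → z^2 + 1
  leading term z^2: subtract (1)·f_1 from z^2 + 1 → x + y + 1
  leading term x: subtract (1)·g_6 from x + y + 1 → 0
  remainder 0.

S(g_4,g_6): lcm = x^3. S = xy + yz + z.
  leading term xy: subtract (y)·g_6 from xy + yz + z → y^2 + yz + y + z
  leading term y^2: subtract (y)·g_7 from y^2 + yz + y + z → y + z
  leading term y: subtract (1)·g_7 from y + z → 0
  remainder 0.

S(g_5,g_6): lcm = x^2. S = y + z.
  leading term y: subtract (1)·g_7 from y + z → 0
  remainder 0.

S(f_1,g_7): leading monomials are coprime, so the S-polynomial reduces to 0 (Buchberger's first criterion).
S(f_2,g_7): leading monomials are coprime, so the S-polynomial reduces to 0 (Buchberger's first criterion).
S(f_3,g_7): leading monomials are coprime, so the S-polynomial reduces to 0 (Buchberger's first criterion).
S(g_4,g_7): leading monomials are coprime, so the S-polynomial reduces to 0 (Buchberger's first criterion).
S(g_5,g_7): leading monomials are coprime, so the S-polynomial reduces to 0 (Buchberger's first criterion).
S(g_6,g_7): leading monomials are coprime, so the S-polynomial reduces to 0 (Buchberger's first criterion).
Every S-polynomial of the final basis reduces to 0, so we have a Gröbner basis.
Inter-reduce: drop elements whose leading term is divisible by another's, tail-reduce, and make monic.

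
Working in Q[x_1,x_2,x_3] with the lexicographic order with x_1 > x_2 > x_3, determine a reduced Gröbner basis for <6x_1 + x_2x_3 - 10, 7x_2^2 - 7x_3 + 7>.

G = {x_1 + 1/6x_2x_3 - 5/3, x_2^2 - x_3 + 1}

f_1 = 6x_1 + x_2x_3 - 10, LT = x_1.
f_2 = 7x_2^2 - 7x_3 + 7, LT = x_2^2.

The S-polynomials (S(f_1,f_2)) all reduce to 0 modulo the current basis, so we have a Gröbner basis.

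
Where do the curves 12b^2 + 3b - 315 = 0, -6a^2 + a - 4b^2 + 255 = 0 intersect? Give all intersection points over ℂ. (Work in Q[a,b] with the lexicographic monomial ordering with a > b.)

Compute a lex Gröbner basis by Buchberger's algorithm.
f_1 = 12b^2 + 3b - 315, LT = b^2.
f_2 = -6a^2 + a - 4b^2 + 255, LT = a^2.

S(f_1,f_2): leading monomials are coprime, so the S-polynomial reduces to 0 (Buchberger's first criterion).
Every S-polynomial of the final basis reduces to 0, so we have a Gröbner basis.
Inter-reduce: drop elements whose leading term is divisible by another's, tail-reduce, and make monic.
Reduced Gröbner basis: {a^2 - 1/6a - 1/6b - 25, b^2 + 1/4b - 105/4}.

The lex basis is triangular: the last element involves only b. Solving b^2 + 1/4b - 105/4 = 0 gives b ∈ {-21/4, 5}; substituting each value into the earlier elements determines the remaining variables.
  b = -21/4: the earlier basis element becomes a^2 - 1/6a - 193/8 = 0, giving a = 1/12 - 5*sqrt(139)/12, 1/12 + 5*sqrt(139)/12 — points (1/12 - 5*sqrt(139)/12, -21/4), (1/12 + 5*sqrt(139)/12, -21/4).
  b = 5: the earlier basis element becomes a^2 - 1/6a - 155/6 = 0, giving a = -5, 31/6 — points (-5, 5), (31/6, 5).
Substituting each solution back into the original system confirms all equations vanish.

{(1/12 - 5*sqrt(139)/12, -21/4), (1/12 + 5*sqrt(139)/12, -21/4), (-5, 5), (31/6, 5)}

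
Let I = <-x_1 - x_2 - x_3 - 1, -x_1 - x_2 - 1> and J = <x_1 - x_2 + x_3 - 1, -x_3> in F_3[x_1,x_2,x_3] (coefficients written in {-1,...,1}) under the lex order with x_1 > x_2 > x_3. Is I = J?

Equality of ideals is decidable: compute both reduced Gröbner bases (unique for the ordering) and check whether they agree.
Buchberger on the first generating set:
f_1 = -x_1 - x_2 - x_3 - 1, LT = x_1.
f_2 = -x_1 - x_2 - 1, LT = x_1.

S(f_1,f_2): lcm = x_1. S = x_3.
  leading term x_3: no divisor's leading term divides it; move x_3 to the remainder.
  remainder x_3 ≠ 0; add g_3 = x_3 to the basis.

The other S-polynomials (S(f_1,g_3), S(f_2,g_3)) all reduce to 0 modulo the current basis, so we have a Gröbner basis.
Inter-reduce: drop elements whose leading term is divisible by another's, tail-reduce, and make monic.
Reduced Gröbner basis: {x_1 + x_2 + 1, x_3}.

Buchberger on the second generating set:
h_1 = x_1 - x_2 + x_3 - 1, LT = x_1.
h_2 = -x_3, LT = x_3.

The S-polynomials (S(h_1,h_2)) all reduce to 0 modulo the current basis, so we have a Gröbner basis.
Inter-reduce: drop elements whose leading term is divisible by another's, tail-reduce, and make monic.
Reduced Gröbner basis: {x_1 - x_2 - 1, x_3}.

These differ, so the ideals are not equal.

No, the ideals differ.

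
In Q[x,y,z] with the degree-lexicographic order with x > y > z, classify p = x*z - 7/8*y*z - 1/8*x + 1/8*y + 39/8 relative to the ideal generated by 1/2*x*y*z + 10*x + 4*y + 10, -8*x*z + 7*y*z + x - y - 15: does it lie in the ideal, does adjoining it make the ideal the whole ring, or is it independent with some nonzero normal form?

First compute the reduced Gröbner basis of I by Buchberger's algorithm.
f_1 = 1/2*x*y*z + 10*x + 4*y + 10, LT = x*y*z.
f_2 = -8*x*z + 7*y*z + x - y - 15, LT = x*z.

S(f_1,f_2): lcm = x*y*z. S = 7/8*y**2*z + 1/8*x*y - 1/8*y**2 + 20*x + 49/8*y + 20.
  leading term y**2*z: no divisor's leading term divides it; move 7/8*y**2*z to the remainder.
  leading term x*y: no divisor's leading term divides it; move 1/8*x*y to the remainder.
  leading term y**2: no divisor's leading term divides it; move -1/8*y**2 to the remainder.
  leading term x: no divisor's leading term divides it; move 20*x to the remainder.
  leading term y: no divisor's leading term divides it; move 49/8*y to the remainder.
  leading term 1: no divisor's leading term divides it; move 20 to the remainder.
  remainder 7/8*y**2*z + 1/8*x*y - 1/8*y**2 + 20*x + 49/8*y + 20 ≠ 0; add h_3 = 7/8*y**2*z + 1/8*x*y - 1/8*y**2 + 20*x + 49/8*y + 20 to the basis.

S(f_1,h_3): lcm = x*y**2*z. S = -1/7*x**2*y + 1/7*x*y**2 - 160/7*x**2 + 13*x*y + 8*y**2 - 160/7*x + 20*y.
  leading term x**2*y: no divisor's leading term divides it; move -1/7*x**2*y to the remainder.
  leading term x*y**2: no divisor's leading term divides it; move 1/7*x*y**2 to the remainder.
  leading term x**2: no divisor's leading term divides it; move -160/7*x**2 to the remainder.
  leading term x*y: no divisor's leading term divides it; move 13*x*y to the remainder.
  leading term y**2: no divisor's leading term divides it; move 8*y**2 to the remainder.
  leading term x: no divisor's leading term divides it; move -160/7*x to the remainder.
  leading term y: no divisor's leading term divides it; move 20*y to the remainder.
  remainder -1/7*x**2*y + 1/7*x*y**2 - 160/7*x**2 + 13*x*y + 8*y**2 - 160/7*x + 20*y ≠ 0; add h_4 = -1/7*x**2*y + 1/7*x*y**2 - 160/7*x**2 + 13*x*y + 8*y**2 - 160/7*x + 20*y to the basis.

The other S-polynomials (S(f_2,h_3), S(f_1,h_4), S(f_2,h_4), S(h_3,h_4)) all reduce to 0 modulo the current basis, so we have a Gröbner basis.
Inter-reduce: drop elements whose leading term is divisible by another's, tail-reduce, and make monic.
Reduced Gröbner basis: {x**2*y - x*y**2 + 160*x**2 - 91*x*y - 56*y**2 + 160*x - 140*y, y**2*z + 1/7*x*y - 1/7*y**2 + 160/7*x + 7*y + 160/7, x*z - 7/8*y*z - 1/8*x + 1/8*y + 15/8}.
Label its elements g_1 = x**2*y - x*y**2 + 160*x**2 - 91*x*y - 56*y**2 + 160*x - 140*y, g_2 = y**2*z + 1/7*x*y - 1/7*y**2 + 160/7*x + 7*y + 160/7, g_3 = x*z - 7/8*y*z - 1/8*x + 1/8*y + 15/8.

Reduce p = x*z - 7/8*y*z - 1/8*x + 1/8*y + 39/8 modulo G:
  leading term x*z: subtract (1)·g_3 from x*z - 7/8*y*z - 1/8*x + 1/8*y + 39/8 → 3
  leading term 1: no divisor's leading term divides it; move 3 to the remainder.
  normal form = 3.
The normal form is nonzero, so p ∉ I. Since p minus its normal form lies in I, I + (p) = I + (r) where r = 3; decide whether this ideal is the whole ring.
Here r = 3 is a nonzero constant, hence a unit: 1 ∈ I + (p), the Gröbner basis of I + (p) is {1}, and the enlarged system has no common solution — adjoining p is inconsistent.

Ideal membership is decidable via reduction modulo a Gröbner basis.

Adjoining x*z - 7/8*y*z - 1/8*x + 1/8*y + 39/8 makes the ideal the whole ring: the system is inconsistent.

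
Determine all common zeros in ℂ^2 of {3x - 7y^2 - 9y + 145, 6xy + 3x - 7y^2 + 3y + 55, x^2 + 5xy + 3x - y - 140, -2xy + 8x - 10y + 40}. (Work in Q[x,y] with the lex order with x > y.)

{(-5, -5)}

Compute a lex Gröbner basis by Buchberger's algorithm.
f_1 = 3x - 7y^2 - 9y + 145, LT = x.
f_2 = 6xy + 3x - 7y^2 + 3y + 55, LT = xy.
f_3 = x^2 + 5xy + 3x - y - 140, LT = x^2.
f_4 = -2xy + 8x - 10y + 40, LT = xy.

S(f_1,f_2): lcm = xy. S = -1/2x - 7/3y^3 - 11/6y^2 + 287/6y - 55/6.
  reduce S modulo (f_1, f_2, f_3, f_4):
  remainder -7/3y^3 - 3y^2 + 139/3y + 15 ≠ 0; add h_5 = -7/3y^3 - 3y^2 + 139/3y + 15 to the basis.

S(f_1,f_3): lcm = x^2. S = -7/3xy^2 - 8xy + 136/3x + y + 140.
  reduce S modulo (f_1, f_2, f_3, f_4, h_5):
  remainder 994/9y^2 + 118y - 19540/9 ≠ 0; add h_6 = 994/9y^2 + 118y - 19540/9 to the basis.

S(f_1,f_4): lcm = xy. S = 4x - 7/3y^3 - 3y^2 + 130/3y + 20.
  reduce S modulo (f_1, f_2, f_3, f_4, h_5, h_6):
  remainder -69/71y - 345/71 ≠ 0; add h_7 = -69/71y - 345/71 to the basis.

The other S-polynomials (S(f_2,f_3), S(f_2,f_4), S(f_3,f_4), S(f_1,h_5), S(f_2,h_5), S(f_3,h_5), S(f_4,h_5), S(f_1,h_6), S(f_2,h_6), S(f_3,h_6), S(f_4,h_6), S(h_5,h_6), S(f_1,h_7), S(f_2,h_7), S(f_3,h_7), S(f_4,h_7), S(h_5,h_7), S(h_6,h_7)) all reduce to 0 modulo the current basis, so we have a Gröbner basis.
Inter-reduce: drop elements whose leading term is divisible by another's, tail-reduce, and make monic.
Reduced Gröbner basis: {x + 5, y + 5}.

A lex Gröbner basis eliminates variables successively. Here y + 5 depends only on y, with roots {-5}; lifting each root through the earlier basis elements recovers the full solutions.
  y = -5: the earlier basis element becomes x + 5 = 0, giving x = -5 — point (-5, -5).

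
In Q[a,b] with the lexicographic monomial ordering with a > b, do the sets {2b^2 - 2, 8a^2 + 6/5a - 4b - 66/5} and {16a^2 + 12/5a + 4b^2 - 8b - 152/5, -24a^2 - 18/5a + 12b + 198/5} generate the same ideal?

Two ideals are equal iff their reduced Gröbner bases coincide (the reduced basis is unique for a fixed ordering).
Buchberger on the first generating set:
f_1 = 2b^2 - 2, LT = b^2.
f_2 = 8a^2 + 6/5a - 4b - 66/5, LT = a^2.

The S-polynomials (S(f_1,f_2)) all reduce to 0 modulo the current basis, so we have a Gröbner basis.
Inter-reduce: drop elements whose leading term is divisible by another's, tail-reduce, and make monic.
Reduced Gröbner basis: {a^2 + 3/20a - 1/2b - 33/20, b^2 - 1}.

Buchberger on the second generating set:
h_1 = 16a^2 + 12/5a + 4b^2 - 8b - 152/5, LT = a^2.
h_2 = -24a^2 - 18/5a + 12b + 198/5, LT = a^2.

S(h_1,h_2): lcm = a^2. S = 1/4b^2 - 1/4.
  leading term b^2: no divisor's leading term divides it; move 1/4b^2 to the remainder.
  leading term 1: no divisor's leading term divides it; move -1/4 to the remainder.
  remainder 1/4b^2 - 1/4 ≠ 0; add k_3 = 1/4b^2 - 1/4 to the basis.

The other S-polynomials (S(h_1,k_3), S(h_2,k_3)) all reduce to 0 modulo the current basis, so we have a Gröbner basis.
Inter-reduce: drop elements whose leading term is divisible by another's, tail-reduce, and make monic.
Reduced Gröbner basis: {a^2 + 3/20a - 1/2b - 33/20, b^2 - 1}.

These coincide, so the ideals are equal.

Yes, the ideals are equal.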